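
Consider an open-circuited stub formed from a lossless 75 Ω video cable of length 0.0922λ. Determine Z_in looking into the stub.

Z_in ≈ −j115 Ω

βl = 2π × 0.0922 = 33.2°
tan(βl) = 0.654
For an open-circuited stub, Z_in = −jZ_0·cot(βl) = −jZ_0/tan(βl)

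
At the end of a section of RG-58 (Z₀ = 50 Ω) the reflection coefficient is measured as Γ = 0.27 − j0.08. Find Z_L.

Z_L = Z_0·(1 + Γ)/(1 − Γ) = 50·(1.27 − j0.08)/(0.73 + j0.08)

Z_L ≈ 85.4 − j14.8 Ω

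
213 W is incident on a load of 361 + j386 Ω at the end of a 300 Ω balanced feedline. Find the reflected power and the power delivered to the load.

|Γ| = |(61 + j386)/(661 + j386)| = 0.511
|Γ|² = 0.261
P_refl = |Γ|²·P_inc = 55.5 W, P_del = (1 − |Γ|²)·P_inc = 157 W

P_reflected ≈ 55.5 W; P_delivered ≈ 157 W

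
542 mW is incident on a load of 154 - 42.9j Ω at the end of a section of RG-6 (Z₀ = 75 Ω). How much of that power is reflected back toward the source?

|Γ| = |(79 − j42.9)/(229 − j42.9)| = 0.386
|Γ|² = 0.149
P_refl = |Γ|²·P_inc = 80.7 mW, P_del = (1 − |Γ|²)·P_inc = 461 mW

P_reflected ≈ 80.7 mW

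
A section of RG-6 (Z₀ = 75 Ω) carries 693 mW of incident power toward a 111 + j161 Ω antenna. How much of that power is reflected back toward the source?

P_reflected ≈ 312 mW

|Γ| = |(36 + j161)/(186 + j161)| = 0.671
|Γ|² = 0.45
P_refl = |Γ|²·P_inc = 312 mW, P_del = (1 − |Γ|²)·P_inc = 381 mW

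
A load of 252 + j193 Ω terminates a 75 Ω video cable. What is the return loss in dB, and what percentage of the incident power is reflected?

Γ = (177 + j193)/(327 + j193), |Γ| = 0.69
RL = −20·log₁₀(0.69) = 3.23 dB
P_refl/P_inc = |Γ|² = 0.476

RL ≈ 3.23 dB; 47.6% of incident power reflected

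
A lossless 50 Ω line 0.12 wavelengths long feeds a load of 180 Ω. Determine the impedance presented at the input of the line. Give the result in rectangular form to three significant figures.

βl = 2π × 0.12 = 43.2°
tan(βl) = tan(43.2°) = 0.939
Z_in = Z_0·(Z_L + jZ_0·tanβl)/(Z_0 + jZ_L·tanβl)
     = 50·(180 + j47)/(50 + j169)

Z_in ≈ 27.3 − j45.2 Ω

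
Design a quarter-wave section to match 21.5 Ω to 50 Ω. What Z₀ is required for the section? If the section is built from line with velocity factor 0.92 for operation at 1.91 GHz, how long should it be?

Z_qwt ≈ 32.8 Ω; length ≈ 3.61 cm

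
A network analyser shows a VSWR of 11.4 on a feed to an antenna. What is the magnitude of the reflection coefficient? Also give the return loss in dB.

|Γ| ≈ 0.839; return loss ≈ 1.53 dB

|Γ| = (S − 1)/(S + 1) = (11.4 − 1)/(11.4 + 1) = 10.4/12.4
RL = −20·log₁₀|Γ| = −20·log₁₀(0.839)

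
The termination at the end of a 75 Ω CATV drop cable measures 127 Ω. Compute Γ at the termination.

Γ = 0.257

Γ = (Z_L − Z_0)/(Z_L + Z_0) = (127 − 75)/(127 + 75) = 52/202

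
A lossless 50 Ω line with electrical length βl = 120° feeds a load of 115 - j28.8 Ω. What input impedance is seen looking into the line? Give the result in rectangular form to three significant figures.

tan(βl) = tan(120°) = -1.73
Z_in = Z_0·(Z_L + jZ_0·tanβl)/(Z_0 + jZ_L·tanβl)
     = 50·(115 − j115)/(0.117 − j199)

Z_in ≈ 29 + j28.9 Ω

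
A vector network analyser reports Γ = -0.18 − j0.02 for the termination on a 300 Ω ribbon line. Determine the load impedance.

Z_L = Z_0·(1 + Γ)/(1 − Γ) = 300·(0.82 − j0.02)/(1.18 + j0.02)

Z_L ≈ 208 − j8.62 Ω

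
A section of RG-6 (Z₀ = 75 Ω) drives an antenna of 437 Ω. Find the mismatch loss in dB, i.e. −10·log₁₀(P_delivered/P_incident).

mismatch loss ≈ 3.01 dB

Γ = (437 − 75)/(437 + 75) = 0.707
|Γ|² = 0.5, so P_del/P_inc = 1 − |Γ|² = 0.5
ML = −10·log₁₀(1 − |Γ|²)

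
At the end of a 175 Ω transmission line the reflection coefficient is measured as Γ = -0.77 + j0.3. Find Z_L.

Z_L ≈ 17.2 + j32.6 Ω

Z_L = Z_0·(1 + Γ)/(1 − Γ) = 175·(0.23 + j0.3)/(1.77 − j0.3)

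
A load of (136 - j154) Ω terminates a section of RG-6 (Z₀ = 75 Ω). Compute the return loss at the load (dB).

Γ = (61 − j154)/(211 − j154), |Γ| = 0.634
RL = −20·log₁₀|Γ| = −20·log₁₀(0.634)

RL ≈ 3.96 dB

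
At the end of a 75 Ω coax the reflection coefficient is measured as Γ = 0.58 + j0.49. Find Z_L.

Z_L ≈ 76.3 + j176 Ω

Z_L = Z_0·(1 + Γ)/(1 − Γ) = 75·(1.58 + j0.49)/(0.42 − j0.49)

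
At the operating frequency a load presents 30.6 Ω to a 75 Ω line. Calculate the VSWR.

VSWR ≈ 2.45

For a purely resistive load, VSWR = R_L/Z_0 or Z_0/R_L (whichever > 1) = 75/30.6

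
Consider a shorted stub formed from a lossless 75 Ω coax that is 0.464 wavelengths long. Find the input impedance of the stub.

βl = 2π × 0.464 = 167°
tan(βl) = -0.23
For a shorted stub, Z_in = jZ_0·tan(βl)

Z_in ≈ −j17.3 Ω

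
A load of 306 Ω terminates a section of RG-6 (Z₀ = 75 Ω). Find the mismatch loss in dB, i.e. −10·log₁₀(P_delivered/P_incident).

Γ = (306 − 75)/(306 + 75) = 0.606
|Γ|² = 0.368, so P_del/P_inc = 1 − |Γ|² = 0.632
ML = −10·log₁₀(1 − |Γ|²)

mismatch loss ≈ 1.99 dB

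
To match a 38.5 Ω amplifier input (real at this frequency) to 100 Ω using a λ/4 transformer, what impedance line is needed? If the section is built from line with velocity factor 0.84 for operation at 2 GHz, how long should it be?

Z_qwt = √(Z_0·R_L) = √(100 × 38.5) = √3850
λ = 0.84·c/f = 0.126 m, so l = λ/4 = 0.0315 m

Z_qwt ≈ 62 Ω; length ≈ 3.15 cm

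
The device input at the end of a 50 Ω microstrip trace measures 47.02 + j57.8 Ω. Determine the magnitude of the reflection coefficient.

Γ = (Z_L − Z_0)/(Z_L + Z_0) = (-2.98 + j57.8)/(97.02 + j57.8)
|Γ| = 57.9/113

|Γ| ≈ 0.512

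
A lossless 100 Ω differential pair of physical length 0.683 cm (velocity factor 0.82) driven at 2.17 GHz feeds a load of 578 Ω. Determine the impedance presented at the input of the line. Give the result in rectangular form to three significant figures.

Z_in ≈ 107 − j205 Ω

λ = v/f = 0.82·c / 2.17 GHz = 0.113 m
βl = 2π·l/λ = 2π × 0.0602 = 21.7°
tan(βl) = tan(21.7°) = 0.398
Z_in = Z_0·(Z_L + jZ_0·tanβl)/(Z_0 + jZ_L·tanβl)
     = 100·(578 + j39.8)/(100 + j230)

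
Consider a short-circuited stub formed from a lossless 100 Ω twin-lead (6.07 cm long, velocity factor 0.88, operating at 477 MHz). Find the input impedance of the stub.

Z_in ≈ +j82.4 Ω

λ = v/f = 0.88·c / 477 MHz = 0.553 m
βl = 2π·l/λ = 2π × 0.11 = 39.5°
tan(βl) = 0.824
For a short-circuited stub, Z_in = jZ_0·tan(βl)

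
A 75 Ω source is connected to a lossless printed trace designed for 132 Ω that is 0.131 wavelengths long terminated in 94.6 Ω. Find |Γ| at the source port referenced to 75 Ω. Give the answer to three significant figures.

|Γ| ≈ 0.33

βl = 2π × 0.131 = 47.2°
tan(βl) = 1.08
Z_in = Z_0·(Z_L + jZ_0·tanβl)/(Z_0 + jZ_L·tanβl) = 128 + j43.3 Ω
Γ_s = (Z_in − Z_s)/(Z_in + Z_s) = (53.1 + j43.3)/(203 + j43.3), |Γ_s| = 0.33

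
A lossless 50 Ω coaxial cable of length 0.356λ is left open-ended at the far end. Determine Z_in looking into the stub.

Z_in ≈ +j39.3 Ω

βl = 2π × 0.356 = 128°
tan(βl) = -1.27
For an open-ended stub, Z_in = −jZ_0·cot(βl) = −jZ_0/tan(βl)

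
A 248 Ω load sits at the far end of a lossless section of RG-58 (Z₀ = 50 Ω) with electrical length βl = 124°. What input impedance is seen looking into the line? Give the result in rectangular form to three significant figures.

Z_in ≈ 14.4 + j31.8 Ω

tan(βl) = tan(124°) = -1.48
Z_in = Z_0·(Z_L + jZ_0·tanβl)/(Z_0 + jZ_L·tanβl)
     = 50·(248 − j74.1)/(50 − j368)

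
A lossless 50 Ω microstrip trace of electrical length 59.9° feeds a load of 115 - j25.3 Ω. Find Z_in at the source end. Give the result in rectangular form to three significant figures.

Z_in ≈ 23.8 − j17.8 Ω

tan(βl) = tan(59.9°) = 1.73
Z_in = Z_0·(Z_L + jZ_0·tanβl)/(Z_0 + jZ_L·tanβl)
     = 50·(115 + j61)/(93.6 + j198)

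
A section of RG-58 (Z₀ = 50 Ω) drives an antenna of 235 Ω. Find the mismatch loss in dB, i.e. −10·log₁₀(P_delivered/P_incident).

Γ = (235 − 50)/(235 + 50) = 0.649
|Γ|² = 0.421, so P_del/P_inc = 1 − |Γ|² = 0.579
ML = −10·log₁₀(1 − |Γ|²)

mismatch loss ≈ 2.38 dB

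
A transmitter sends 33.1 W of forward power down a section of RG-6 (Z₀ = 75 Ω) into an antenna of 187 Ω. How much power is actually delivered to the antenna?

P_delivered ≈ 27.1 W

Γ = (187 − 75)/(187 + 75) = 0.427
|Γ|² = 0.183
P_refl = |Γ|²·P_inc = 6.05 W, P_del = (1 − |Γ|²)·P_inc = 27.1 W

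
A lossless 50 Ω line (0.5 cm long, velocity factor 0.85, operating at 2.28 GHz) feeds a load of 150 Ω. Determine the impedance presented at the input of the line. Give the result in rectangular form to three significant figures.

λ = v/f = 0.85·c / 2.28 GHz = 0.112 m
βl = 2π·l/λ = 2π × 0.0447 = 16.1°
tan(βl) = tan(16.1°) = 0.289
Z_in = Z_0·(Z_L + jZ_0·tanβl)/(Z_0 + jZ_L·tanβl)
     = 50·(150 + j14.4)/(50 + j43.3)

Z_in ≈ 92.9 − j66 Ω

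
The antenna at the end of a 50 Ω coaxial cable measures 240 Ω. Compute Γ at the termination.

Γ = 0.655

Γ = (Z_L − Z_0)/(Z_L + Z_0) = (240 − 50)/(240 + 50) = 190/290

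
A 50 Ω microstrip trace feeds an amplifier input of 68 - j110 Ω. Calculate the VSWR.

VSWR ≈ 5.47

Γ = (Z_L − Z_0)/(Z_L + Z_0) = (18 − j110)/(118 − j110)
|Γ| = 111/161 = 0.691
VSWR = (1 + |Γ|)/(1 − |Γ|) = 1.69/0.309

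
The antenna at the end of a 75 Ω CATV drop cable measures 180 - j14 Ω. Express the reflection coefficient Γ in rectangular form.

Γ = (Z_L − Z_0)/(Z_L + Z_0) = (105 − j14)/(255 − j14)

Γ ≈ 0.414 − j0.0322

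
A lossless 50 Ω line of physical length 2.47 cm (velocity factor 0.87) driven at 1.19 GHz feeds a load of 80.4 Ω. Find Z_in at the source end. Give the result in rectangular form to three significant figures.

λ = v/f = 0.87·c / 1.19 GHz = 0.219 m
βl = 2π·l/λ = 2π × 0.113 = 40.5°
tan(βl) = tan(40.5°) = 0.855
Z_in = Z_0·(Z_L + jZ_0·tanβl)/(Z_0 + jZ_L·tanβl)
     = 50·(80.4 + j42.8)/(50 + j68.8)

Z_in ≈ 48.1 − j23.5 Ω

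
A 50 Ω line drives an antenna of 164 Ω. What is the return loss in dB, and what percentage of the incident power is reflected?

RL ≈ 5.47 dB; 28.4% of incident power reflected

Γ = (164 − 50)/(164 + 50) = 0.533
RL = −20·log₁₀(0.533) = 5.47 dB
P_refl/P_inc = |Γ|² = 0.284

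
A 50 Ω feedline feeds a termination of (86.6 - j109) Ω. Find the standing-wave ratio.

Γ = (Z_L − Z_0)/(Z_L + Z_0) = (36.6 − j109)/(136.6 − j109)
|Γ| = 115/175 = 0.658
VSWR = (1 + |Γ|)/(1 − |Γ|) = 1.66/0.342

VSWR ≈ 4.85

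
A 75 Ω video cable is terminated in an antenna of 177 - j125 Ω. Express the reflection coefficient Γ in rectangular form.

Γ ≈ 0.522 − j0.237

Γ = (Z_L − Z_0)/(Z_L + Z_0) = (102 − j125)/(252 − j125)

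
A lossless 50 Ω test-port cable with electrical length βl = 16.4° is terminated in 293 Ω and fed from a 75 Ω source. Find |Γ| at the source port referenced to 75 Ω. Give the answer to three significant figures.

tan(βl) = 0.294
Z_in = Z_0·(Z_L + jZ_0·tanβl)/(Z_0 + jZ_L·tanβl) = 80.1 − j123 Ω
Γ_s = (Z_in − Z_s)/(Z_in + Z_s) = (5.1 − j123)/(155 − j123), |Γ_s| = 0.623

|Γ| ≈ 0.623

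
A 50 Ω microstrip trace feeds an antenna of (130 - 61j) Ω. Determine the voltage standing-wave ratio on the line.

Γ = (Z_L − Z_0)/(Z_L + Z_0) = (80 − j61)/(180 − j61)
|Γ| = 101/190 = 0.529
VSWR = (1 + |Γ|)/(1 − |Γ|) = 1.53/0.471

VSWR ≈ 3.25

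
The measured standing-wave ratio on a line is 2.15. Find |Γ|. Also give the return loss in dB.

|Γ| ≈ 0.365; return loss ≈ 8.75 dB

|Γ| = (S − 1)/(S + 1) = (2.15 − 1)/(2.15 + 1) = 1.15/3.15
RL = −20·log₁₀|Γ| = −20·log₁₀(0.365)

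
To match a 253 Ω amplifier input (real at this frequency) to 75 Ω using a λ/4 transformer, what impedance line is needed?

Z_qwt = √(Z_0·R_L) = √(75 × 253) = √18980

Z_qwt ≈ 138 Ω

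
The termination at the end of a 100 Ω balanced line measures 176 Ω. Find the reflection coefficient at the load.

Γ = (Z_L − Z_0)/(Z_L + Z_0) = (176 − 100)/(176 + 100) = 76/276

Γ = 0.275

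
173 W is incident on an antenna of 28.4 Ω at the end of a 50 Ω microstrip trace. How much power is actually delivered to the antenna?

Γ = (28.4 − 50)/(28.4 + 50) = -0.276
|Γ|² = 0.0759
P_refl = |Γ|²·P_inc = 13.1 W, P_del = (1 − |Γ|²)·P_inc = 160 W

P_delivered ≈ 160 W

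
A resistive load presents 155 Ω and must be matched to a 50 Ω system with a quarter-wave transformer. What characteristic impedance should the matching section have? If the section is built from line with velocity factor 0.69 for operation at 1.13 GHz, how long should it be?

Z_qwt ≈ 88 Ω; length ≈ 4.58 cm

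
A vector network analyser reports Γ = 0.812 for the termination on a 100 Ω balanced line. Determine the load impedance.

Z_L ≈ 964 Ω

Z_L = Z_0·(1 + Γ)/(1 − Γ) = 100·(1.81)/(0.188)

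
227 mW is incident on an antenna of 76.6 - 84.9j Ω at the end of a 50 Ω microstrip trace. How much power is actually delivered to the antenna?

|Γ| = |(26.6 − j84.9)/(126.6 − j84.9)| = 0.584
|Γ|² = 0.341
P_refl = |Γ|²·P_inc = 77.3 mW, P_del = (1 − |Γ|²)·P_inc = 150 mW

P_delivered ≈ 150 mW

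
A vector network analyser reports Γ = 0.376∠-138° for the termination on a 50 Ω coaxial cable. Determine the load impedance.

Z_L = Z_0·(1 + Γ)/(1 − Γ) = 50·(0.721 − j0.252)/(1.28 + j0.252)

Z_L ≈ 25.3 − j14.8 Ω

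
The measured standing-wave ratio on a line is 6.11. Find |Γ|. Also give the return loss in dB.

|Γ| ≈ 0.719; return loss ≈ 2.87 dB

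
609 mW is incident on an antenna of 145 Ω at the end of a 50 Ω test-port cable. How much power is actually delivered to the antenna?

Γ = (145 − 50)/(145 + 50) = 0.487
|Γ|² = 0.237
P_refl = |Γ|²·P_inc = 145 mW, P_del = (1 − |Γ|²)·P_inc = 464 mW

P_delivered ≈ 464 mW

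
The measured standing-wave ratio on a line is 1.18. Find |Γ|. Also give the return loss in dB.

|Γ| ≈ 0.0826; return loss ≈ 21.7 dB

|Γ| = (S − 1)/(S + 1) = (1.18 − 1)/(1.18 + 1) = 0.18/2.18
RL = −20·log₁₀|Γ| = −20·log₁₀(0.0826)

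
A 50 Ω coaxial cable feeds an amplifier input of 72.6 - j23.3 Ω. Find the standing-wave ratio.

VSWR ≈ 1.7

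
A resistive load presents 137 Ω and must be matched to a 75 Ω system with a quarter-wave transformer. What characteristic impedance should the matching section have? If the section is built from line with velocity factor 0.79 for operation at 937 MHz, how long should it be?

Z_qwt = √(Z_0·R_L) = √(75 × 137) = √10280
λ = 0.79·c/f = 0.253 m, so l = λ/4 = 0.0632 m

Z_qwt ≈ 101 Ω; length ≈ 6.32 cm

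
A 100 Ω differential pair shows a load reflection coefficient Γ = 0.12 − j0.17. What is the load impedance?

Z_L ≈ 119 − j42.3 Ω

Z_L = Z_0·(1 + Γ)/(1 − Γ) = 100·(1.12 − j0.17)/(0.88 + j0.17)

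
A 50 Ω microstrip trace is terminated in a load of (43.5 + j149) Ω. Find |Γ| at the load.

Γ = (Z_L − Z_0)/(Z_L + Z_0) = (-6.5 + j149)/(93.5 + j149)
|Γ| = 149/176

|Γ| ≈ 0.848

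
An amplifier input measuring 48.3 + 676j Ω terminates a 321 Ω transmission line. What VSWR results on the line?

VSWR ≈ 36.2

Γ = (Z_L − Z_0)/(Z_L + Z_0) = (-272.7 + j676)/(369.3 + j676)
|Γ| = 729/770 = 0.946
VSWR = (1 + |Γ|)/(1 − |Γ|) = 1.95/0.0537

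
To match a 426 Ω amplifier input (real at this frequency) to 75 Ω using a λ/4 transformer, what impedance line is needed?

Z_qwt ≈ 179 Ω

Z_qwt = √(Z_0·R_L) = √(75 × 426) = √31950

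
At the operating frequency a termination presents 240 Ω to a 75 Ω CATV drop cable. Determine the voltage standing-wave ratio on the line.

VSWR ≈ 3.2

Γ = (240 − 75)/(240 + 75) = 0.524
VSWR = (1 + 0.524)/(1 − 0.524)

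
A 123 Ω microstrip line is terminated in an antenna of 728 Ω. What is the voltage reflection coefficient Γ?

Γ = 0.711

Γ = (Z_L − Z_0)/(Z_L + Z_0) = (728 − 123)/(728 + 123) = 605/851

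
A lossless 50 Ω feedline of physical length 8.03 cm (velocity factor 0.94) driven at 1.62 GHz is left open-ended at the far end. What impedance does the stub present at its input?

λ = v/f = 0.94·c / 1.62 GHz = 0.174 m
βl = 2π·l/λ = 2π × 0.461 = 166°
tan(βl) = -0.248
For an open-ended stub, Z_in = −jZ_0·cot(βl) = −jZ_0/tan(βl)

Z_in ≈ +j202 Ω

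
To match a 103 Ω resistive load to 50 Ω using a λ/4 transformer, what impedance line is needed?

Z_qwt ≈ 71.8 Ω

Z_qwt = √(Z_0·R_L) = √(50 × 103) = √5150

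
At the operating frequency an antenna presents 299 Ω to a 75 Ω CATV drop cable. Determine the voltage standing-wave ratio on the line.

VSWR ≈ 3.99

Γ = (299 − 75)/(299 + 75) = 0.599
VSWR = (1 + 0.599)/(1 − 0.599)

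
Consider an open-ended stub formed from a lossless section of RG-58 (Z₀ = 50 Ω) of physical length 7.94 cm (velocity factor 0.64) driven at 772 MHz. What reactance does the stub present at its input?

X_in ≈ 23.2 Ω (inductive)

λ = v/f = 0.64·c / 772 MHz = 0.249 m
βl = 2π·l/λ = 2π × 0.319 = 115°
tan(βl) = -2.15
For an open-ended stub, Z_in = −jZ_0·cot(βl) = −jZ_0/tan(βl)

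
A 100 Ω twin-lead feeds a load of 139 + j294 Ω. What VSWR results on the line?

Γ = (Z_L − Z_0)/(Z_L + Z_0) = (39 + j294)/(239 + j294)
|Γ| = 297/379 = 0.783
VSWR = (1 + |Γ|)/(1 − |Γ|) = 1.78/0.217

VSWR ≈ 8.21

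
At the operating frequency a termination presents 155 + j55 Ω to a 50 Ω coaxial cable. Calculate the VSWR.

VSWR ≈ 3.53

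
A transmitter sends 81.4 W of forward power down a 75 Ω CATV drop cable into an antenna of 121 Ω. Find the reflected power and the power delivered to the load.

Γ = (121 − 75)/(121 + 75) = 0.235
|Γ|² = 0.0551
P_refl = |Γ|²·P_inc = 4.48 W, P_del = (1 − |Γ|²)·P_inc = 76.9 W

P_reflected ≈ 4.48 W; P_delivered ≈ 76.9 W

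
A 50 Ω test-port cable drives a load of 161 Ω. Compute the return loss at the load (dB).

Γ = (161 − 50)/(161 + 50) = 0.526
RL = −20·log₁₀|Γ| = −20·log₁₀(0.526)

RL ≈ 5.58 dB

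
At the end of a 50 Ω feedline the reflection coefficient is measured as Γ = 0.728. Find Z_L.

Z_L ≈ 318 Ω

Z_L = Z_0·(1 + Γ)/(1 − Γ) = 50·(1.73)/(0.272)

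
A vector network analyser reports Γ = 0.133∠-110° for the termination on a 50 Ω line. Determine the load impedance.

Z_L = Z_0·(1 + Γ)/(1 − Γ) = 50·(0.955 − j0.125)/(1.05 + j0.125)

Z_L ≈ 44.3 − j11.3 Ω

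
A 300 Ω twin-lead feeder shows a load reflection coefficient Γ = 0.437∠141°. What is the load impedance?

Z_L = Z_0·(1 + Γ)/(1 − Γ) = 300·(0.66 + j0.275)/(1.34 − j0.275)

Z_L ≈ 130 + j88.2 Ω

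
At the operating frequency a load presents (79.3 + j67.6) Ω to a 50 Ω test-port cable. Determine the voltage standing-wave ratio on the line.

Γ = (Z_L − Z_0)/(Z_L + Z_0) = (29.3 + j67.6)/(129.3 + j67.6)
|Γ| = 73.7/146 = 0.505
VSWR = (1 + |Γ|)/(1 − |Γ|) = 1.5/0.495

VSWR ≈ 3.04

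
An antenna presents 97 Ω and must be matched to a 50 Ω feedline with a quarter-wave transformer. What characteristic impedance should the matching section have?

Z_qwt = √(Z_0·R_L) = √(50 × 97) = √4850

Z_qwt ≈ 69.6 Ω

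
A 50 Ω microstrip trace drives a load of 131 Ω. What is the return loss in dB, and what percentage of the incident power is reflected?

RL ≈ 6.98 dB; 20% of incident power reflected

Γ = (131 − 50)/(131 + 50) = 0.448
RL = −20·log₁₀(0.448) = 6.98 dB
P_refl/P_inc = |Γ|² = 0.2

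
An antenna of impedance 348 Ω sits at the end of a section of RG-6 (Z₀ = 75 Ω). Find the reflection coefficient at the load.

Γ = (Z_L − Z_0)/(Z_L + Z_0) = (348 − 75)/(348 + 75) = 273/423

Γ = 0.645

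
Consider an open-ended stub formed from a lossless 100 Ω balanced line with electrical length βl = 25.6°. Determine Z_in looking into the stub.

tan(βl) = 0.479
For an open-ended stub, Z_in = −jZ_0·cot(βl) = −jZ_0/tan(βl)

Z_in ≈ −j209 Ω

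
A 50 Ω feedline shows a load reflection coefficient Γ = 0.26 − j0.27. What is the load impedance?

Z_L = Z_0·(1 + Γ)/(1 − Γ) = 50·(1.26 − j0.27)/(0.74 + j0.27)

Z_L ≈ 69.3 − j43.5 Ω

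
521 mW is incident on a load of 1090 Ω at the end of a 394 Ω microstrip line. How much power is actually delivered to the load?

P_delivered ≈ 406 mW

Γ = (1090 − 394)/(1090 + 394) = 0.469
|Γ|² = 0.22
P_refl = |Γ|²·P_inc = 115 mW, P_del = (1 − |Γ|²)·P_inc = 406 mW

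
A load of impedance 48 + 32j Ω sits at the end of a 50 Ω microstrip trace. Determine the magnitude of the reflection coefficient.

Γ = (Z_L − Z_0)/(Z_L + Z_0) = (-2 + j32)/(98 + j32)
|Γ| = 32.1/103

|Γ| ≈ 0.311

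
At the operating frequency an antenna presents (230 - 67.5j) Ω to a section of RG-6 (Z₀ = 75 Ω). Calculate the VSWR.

VSWR ≈ 3.36

Γ = (Z_L − Z_0)/(Z_L + Z_0) = (155 − j67.5)/(305 − j67.5)
|Γ| = 169/312 = 0.541
VSWR = (1 + |Γ|)/(1 − |Γ|) = 1.54/0.459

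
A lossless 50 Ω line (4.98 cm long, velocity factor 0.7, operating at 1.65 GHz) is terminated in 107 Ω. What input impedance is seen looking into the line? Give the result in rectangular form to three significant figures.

λ = v/f = 0.7·c / 1.65 GHz = 0.127 m
βl = 2π·l/λ = 2π × 0.391 = 141°
tan(βl) = tan(141°) = -0.814
Z_in = Z_0·(Z_L + jZ_0·tanβl)/(Z_0 + jZ_L·tanβl)
     = 50·(107 − j40.7)/(50 − j87.1)

Z_in ≈ 44.1 + j36.1 Ω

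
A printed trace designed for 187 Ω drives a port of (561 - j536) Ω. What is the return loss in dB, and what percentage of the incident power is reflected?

Γ = (374 − j536)/(748 − j536), |Γ| = 0.71
RL = −20·log₁₀(0.71) = 2.97 dB
P_refl/P_inc = |Γ|² = 0.504

RL ≈ 2.97 dB; 50.4% of incident power reflected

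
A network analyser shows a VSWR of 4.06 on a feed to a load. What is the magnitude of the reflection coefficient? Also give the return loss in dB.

|Γ| = (S − 1)/(S + 1) = (4.06 − 1)/(4.06 + 1) = 3.06/5.06
RL = −20·log₁₀|Γ| = −20·log₁₀(0.605)

|Γ| ≈ 0.605; return loss ≈ 4.37 dB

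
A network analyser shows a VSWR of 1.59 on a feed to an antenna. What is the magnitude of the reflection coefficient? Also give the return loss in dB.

|Γ| ≈ 0.228; return loss ≈ 12.8 dB

|Γ| = (S − 1)/(S + 1) = (1.59 − 1)/(1.59 + 1) = 0.59/2.59
RL = −20·log₁₀|Γ| = −20·log₁₀(0.228)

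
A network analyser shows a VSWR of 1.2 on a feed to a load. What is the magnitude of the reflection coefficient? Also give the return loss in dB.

|Γ| = (S − 1)/(S + 1) = (1.2 − 1)/(1.2 + 1) = 0.2/2.2
RL = −20·log₁₀|Γ| = −20·log₁₀(0.0909)

|Γ| ≈ 0.0909; return loss ≈ 20.8 dB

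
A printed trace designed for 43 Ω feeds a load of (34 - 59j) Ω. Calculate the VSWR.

Γ = (Z_L − Z_0)/(Z_L + Z_0) = (-9 − j59)/(77 − j59)
|Γ| = 59.7/97 = 0.615
VSWR = (1 + |Γ|)/(1 − |Γ|) = 1.62/0.385

VSWR ≈ 4.2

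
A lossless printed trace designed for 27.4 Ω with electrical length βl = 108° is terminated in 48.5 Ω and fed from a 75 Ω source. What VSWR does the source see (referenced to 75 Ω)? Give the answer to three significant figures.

tan(βl) = -3.08
Z_in = Z_0·(Z_L + jZ_0·tanβl)/(Z_0 + jZ_L·tanβl) = 16.6 + j5.86 Ω
Γ_s = (Z_in − Z_s)/(Z_in + Z_s) = (-58.4 + j5.86)/(91.6 + j5.86), |Γ_s| = 0.64
VSWR = (1 + |Γ_s|)/(1 − |Γ_s|)

VSWR ≈ 4.56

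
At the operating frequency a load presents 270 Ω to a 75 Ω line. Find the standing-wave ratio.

Γ = (270 − 75)/(270 + 75) = 0.565
VSWR = (1 + 0.565)/(1 − 0.565)

VSWR ≈ 3.6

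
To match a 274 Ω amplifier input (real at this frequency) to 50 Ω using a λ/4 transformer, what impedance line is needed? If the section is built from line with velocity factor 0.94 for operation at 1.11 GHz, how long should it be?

Z_qwt = √(Z_0·R_L) = √(50 × 274) = √13700
λ = 0.94·c/f = 0.254 m, so l = λ/4 = 0.0635 m

Z_qwt ≈ 117 Ω; length ≈ 6.35 cm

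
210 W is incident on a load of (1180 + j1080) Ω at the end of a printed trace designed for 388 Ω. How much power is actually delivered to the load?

|Γ| = |(792 + j1080)/(1568 + j1080)| = 0.703
|Γ|² = 0.495
P_refl = |Γ|²·P_inc = 104 W, P_del = (1 − |Γ|²)·P_inc = 106 W

P_delivered ≈ 106 W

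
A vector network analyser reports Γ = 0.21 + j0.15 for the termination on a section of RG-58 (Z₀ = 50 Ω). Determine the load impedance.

Z_L ≈ 72.2 + j23.2 Ω

Z_L = Z_0·(1 + Γ)/(1 − Γ) = 50·(1.21 + j0.15)/(0.79 − j0.15)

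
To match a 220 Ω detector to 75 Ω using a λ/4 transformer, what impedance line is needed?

Z_qwt = √(Z_0·R_L) = √(75 × 220) = √16500

Z_qwt ≈ 128 Ω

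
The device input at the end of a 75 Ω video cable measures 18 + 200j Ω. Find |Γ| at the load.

|Γ| ≈ 0.943

Γ = (Z_L − Z_0)/(Z_L + Z_0) = (-57 + j200)/(93 + j200)
|Γ| = 208/221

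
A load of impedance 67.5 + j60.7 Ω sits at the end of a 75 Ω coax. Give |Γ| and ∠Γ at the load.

Γ ≈ 0.395 ∠ 74°

Γ = (Z_L − Z_0)/(Z_L + Z_0) = (-7.5 + j60.7)/(142.5 + j60.7)
|Γ| = 61.2/155 = 0.395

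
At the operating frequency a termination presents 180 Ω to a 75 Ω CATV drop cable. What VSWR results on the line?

Γ = (180 − 75)/(180 + 75) = 0.412
VSWR = (1 + 0.412)/(1 − 0.412)

VSWR ≈ 2.4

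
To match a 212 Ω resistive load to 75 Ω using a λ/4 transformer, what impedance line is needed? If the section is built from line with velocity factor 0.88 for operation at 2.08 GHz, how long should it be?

Z_qwt ≈ 126 Ω; length ≈ 3.17 cm

Z_qwt = √(Z_0·R_L) = √(75 × 212) = √15900
λ = 0.88·c/f = 0.127 m, so l = λ/4 = 0.0317 m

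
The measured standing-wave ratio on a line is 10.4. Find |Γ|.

|Γ| = (S − 1)/(S + 1) = (10.4 − 1)/(10.4 + 1) = 9.4/11.4

|Γ| ≈ 0.825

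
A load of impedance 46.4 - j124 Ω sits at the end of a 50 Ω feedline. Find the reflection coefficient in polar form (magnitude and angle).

Γ = (Z_L − Z_0)/(Z_L + Z_0) = (-3.6 − j124)/(96.4 − j124)
|Γ| = 124/157 = 0.79

Γ ≈ 0.79 ∠ -39.5°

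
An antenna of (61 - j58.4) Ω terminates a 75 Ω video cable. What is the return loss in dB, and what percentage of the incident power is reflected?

Γ = (-14 − j58.4)/(136 − j58.4), |Γ| = 0.406
RL = −20·log₁₀(0.406) = 7.83 dB
P_refl/P_inc = |Γ|² = 0.165

RL ≈ 7.83 dB; 16.5% of incident power reflected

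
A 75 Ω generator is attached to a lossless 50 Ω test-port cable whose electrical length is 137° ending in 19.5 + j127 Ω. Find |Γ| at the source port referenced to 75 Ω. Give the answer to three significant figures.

|Γ| ≈ 0.926

tan(βl) = -0.933
Z_in = Z_0·(Z_L + jZ_0·tanβl)/(Z_0 + jZ_L·tanβl) = 3.18 + j24.2 Ω
Γ_s = (Z_in − Z_s)/(Z_in + Z_s) = (-71.8 + j24.2)/(78.2 + j24.2), |Γ_s| = 0.926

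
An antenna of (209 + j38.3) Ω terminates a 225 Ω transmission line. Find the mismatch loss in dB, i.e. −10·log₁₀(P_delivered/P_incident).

mismatch loss ≈ 0.0396 dB

Γ = (-16 + j38.3)/(434 + j38.3), |Γ| = 0.0953
|Γ|² = 0.00908, so P_del/P_inc = 1 − |Γ|² = 0.991
ML = −10·log₁₀(1 − |Γ|²)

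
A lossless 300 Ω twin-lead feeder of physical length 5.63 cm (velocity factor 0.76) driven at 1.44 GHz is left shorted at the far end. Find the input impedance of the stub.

Z_in ≈ −j384 Ω

λ = v/f = 0.76·c / 1.44 GHz = 0.158 m
βl = 2π·l/λ = 2π × 0.356 = 128°
tan(βl) = -1.28
For a shorted stub, Z_in = jZ_0·tan(βl)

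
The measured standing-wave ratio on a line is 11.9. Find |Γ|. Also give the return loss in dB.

|Γ| ≈ 0.845; return loss ≈ 1.46 dB

|Γ| = (S − 1)/(S + 1) = (11.9 − 1)/(11.9 + 1) = 10.9/12.9
RL = −20·log₁₀|Γ| = −20·log₁₀(0.845)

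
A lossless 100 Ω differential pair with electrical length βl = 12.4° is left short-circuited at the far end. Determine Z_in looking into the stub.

Z_in ≈ +j22 Ω

tan(βl) = 0.22
For a short-circuited stub, Z_in = jZ_0·tan(βl)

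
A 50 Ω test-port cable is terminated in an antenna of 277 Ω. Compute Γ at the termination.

Γ = 0.694

Γ = (Z_L − Z_0)/(Z_L + Z_0) = (277 − 50)/(277 + 50) = 227/327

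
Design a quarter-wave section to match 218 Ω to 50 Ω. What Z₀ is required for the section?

Z_qwt = √(Z_0·R_L) = √(50 × 218) = √10900

Z_qwt ≈ 104 Ω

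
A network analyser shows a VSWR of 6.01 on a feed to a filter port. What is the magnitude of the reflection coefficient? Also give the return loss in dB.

|Γ| = (S − 1)/(S + 1) = (6.01 − 1)/(6.01 + 1) = 5.01/7.01
RL = −20·log₁₀|Γ| = −20·log₁₀(0.715)

|Γ| ≈ 0.715; return loss ≈ 2.92 dB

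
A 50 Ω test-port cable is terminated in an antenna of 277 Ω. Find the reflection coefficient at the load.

Γ = (Z_L − Z_0)/(Z_L + Z_0) = (277 − 50)/(277 + 50) = 227/327

Γ = 0.694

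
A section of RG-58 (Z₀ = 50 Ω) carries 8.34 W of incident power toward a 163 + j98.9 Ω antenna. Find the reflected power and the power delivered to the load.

P_reflected ≈ 3.41 W; P_delivered ≈ 4.93 W

|Γ| = |(113 + j98.9)/(213 + j98.9)| = 0.639
|Γ|² = 0.409
P_refl = |Γ|²·P_inc = 3.41 W, P_del = (1 − |Γ|²)·P_inc = 4.93 W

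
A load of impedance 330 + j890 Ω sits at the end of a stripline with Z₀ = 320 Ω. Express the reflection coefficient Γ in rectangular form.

Γ ≈ 0.658 + j0.469

Γ = (Z_L − Z_0)/(Z_L + Z_0) = (10 + j890)/(650 + j890)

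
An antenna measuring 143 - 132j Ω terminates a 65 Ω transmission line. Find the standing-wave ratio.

Γ = (Z_L − Z_0)/(Z_L + Z_0) = (78 − j132)/(208 − j132)
|Γ| = 153/246 = 0.622
VSWR = (1 + |Γ|)/(1 − |Γ|) = 1.62/0.378

VSWR ≈ 4.3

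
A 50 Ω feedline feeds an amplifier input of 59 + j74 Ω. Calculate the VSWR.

VSWR ≈ 3.61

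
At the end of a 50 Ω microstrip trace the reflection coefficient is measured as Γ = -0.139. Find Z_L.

Z_L ≈ 37.8 Ω

Z_L = Z_0·(1 + Γ)/(1 − Γ) = 50·(0.861)/(1.14)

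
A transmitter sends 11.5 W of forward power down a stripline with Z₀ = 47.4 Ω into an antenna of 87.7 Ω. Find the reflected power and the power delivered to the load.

P_reflected ≈ 1.02 W; P_delivered ≈ 10.5 W

Γ = (87.7 − 47.4)/(87.7 + 47.4) = 0.298
|Γ|² = 0.089
P_refl = |Γ|²·P_inc = 1.02 W, P_del = (1 − |Γ|²)·P_inc = 10.5 W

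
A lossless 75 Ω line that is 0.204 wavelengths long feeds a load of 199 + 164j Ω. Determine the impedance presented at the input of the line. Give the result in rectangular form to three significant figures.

βl = 2π × 0.204 = 73.4°
tan(βl) = tan(73.4°) = 3.36
Z_in = Z_0·(Z_L + jZ_0·tanβl)/(Z_0 + jZ_L·tanβl)
     = 75·(199 + j416)/(-477 + j669)

Z_in ≈ 20.4 − j36.8 Ω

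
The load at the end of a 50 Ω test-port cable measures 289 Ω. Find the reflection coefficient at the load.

Γ = (Z_L − Z_0)/(Z_L + Z_0) = (289 − 50)/(289 + 50) = 239/339

Γ = 0.705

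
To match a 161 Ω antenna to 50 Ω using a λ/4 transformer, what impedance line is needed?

Z_qwt ≈ 89.7 Ω

Z_qwt = √(Z_0·R_L) = √(50 × 161) = √8050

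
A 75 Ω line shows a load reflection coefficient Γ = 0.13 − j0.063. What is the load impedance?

Z_L ≈ 96.5 − j12.4 Ω

Z_L = Z_0·(1 + Γ)/(1 − Γ) = 75·(1.13 − j0.063)/(0.87 + j0.063)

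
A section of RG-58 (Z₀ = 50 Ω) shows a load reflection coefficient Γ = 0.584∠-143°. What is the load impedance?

Z_L ≈ 14.5 − j15.5 Ω

Z_L = Z_0·(1 + Γ)/(1 − Γ) = 50·(0.534 − j0.351)/(1.47 + j0.351)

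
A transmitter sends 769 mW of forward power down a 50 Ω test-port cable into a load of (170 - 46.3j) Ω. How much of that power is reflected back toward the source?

P_reflected ≈ 252 mW

|Γ| = |(120 − j46.3)/(220 − j46.3)| = 0.572
|Γ|² = 0.327
P_refl = |Γ|²·P_inc = 252 mW, P_del = (1 − |Γ|²)·P_inc = 517 mW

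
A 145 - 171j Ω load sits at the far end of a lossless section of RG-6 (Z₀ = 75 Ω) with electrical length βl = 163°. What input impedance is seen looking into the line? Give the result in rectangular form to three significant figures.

Z_in ≈ 359 + j61.1 Ω

tan(βl) = tan(163°) = -0.306
Z_in = Z_0·(Z_L + jZ_0·tanβl)/(Z_0 + jZ_L·tanβl)
     = 75·(145 − j194)/(22.7 − j44.3)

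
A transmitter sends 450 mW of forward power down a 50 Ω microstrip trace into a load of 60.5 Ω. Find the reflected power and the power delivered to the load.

P_reflected ≈ 4.06 mW; P_delivered ≈ 446 mW

Γ = (60.5 − 50)/(60.5 + 50) = 0.095
|Γ|² = 0.00903
P_refl = |Γ|²·P_inc = 4.06 mW, P_del = (1 − |Γ|²)·P_inc = 446 mW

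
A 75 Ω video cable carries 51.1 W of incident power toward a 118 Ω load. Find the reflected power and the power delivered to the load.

P_reflected ≈ 2.54 W; P_delivered ≈ 48.6 W

Γ = (118 − 75)/(118 + 75) = 0.223
|Γ|² = 0.0496
P_refl = |Γ|²·P_inc = 2.54 W, P_del = (1 − |Γ|²)·P_inc = 48.6 W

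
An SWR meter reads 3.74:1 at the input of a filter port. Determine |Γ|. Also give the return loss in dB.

|Γ| ≈ 0.578; return loss ≈ 4.76 dB

|Γ| = (S − 1)/(S + 1) = (3.74 − 1)/(3.74 + 1) = 2.74/4.74
RL = −20·log₁₀|Γ| = −20·log₁₀(0.578)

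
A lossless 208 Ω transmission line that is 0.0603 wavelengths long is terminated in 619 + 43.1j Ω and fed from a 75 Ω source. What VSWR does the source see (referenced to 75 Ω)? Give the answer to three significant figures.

βl = 2π × 0.0603 = 21.7°
tan(βl) = 0.398
Z_in = Z_0·(Z_L + jZ_0·tanβl)/(Z_0 + jZ_L·tanβl) = 319 − j275 Ω
Γ_s = (Z_in − Z_s)/(Z_in + Z_s) = (244 − j275)/(394 − j275), |Γ_s| = 0.765
VSWR = (1 + |Γ_s|)/(1 − |Γ_s|)

VSWR ≈ 7.52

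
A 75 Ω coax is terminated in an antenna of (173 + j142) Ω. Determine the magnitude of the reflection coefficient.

|Γ| ≈ 0.604

Γ = (Z_L − Z_0)/(Z_L + Z_0) = (98 + j142)/(248 + j142)
|Γ| = 173/286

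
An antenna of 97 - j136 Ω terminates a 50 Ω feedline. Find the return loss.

RL ≈ 2.87 dB

Γ = (47 − j136)/(147 − j136), |Γ| = 0.719
RL = −20·log₁₀|Γ| = −20·log₁₀(0.719)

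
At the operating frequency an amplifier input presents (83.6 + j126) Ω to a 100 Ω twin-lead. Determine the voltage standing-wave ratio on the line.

Γ = (Z_L − Z_0)/(Z_L + Z_0) = (-16.4 + j126)/(183.6 + j126)
|Γ| = 127/223 = 0.571
VSWR = (1 + |Γ|)/(1 − |Γ|) = 1.57/0.429

VSWR ≈ 3.66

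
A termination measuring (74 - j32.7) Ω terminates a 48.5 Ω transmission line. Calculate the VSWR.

VSWR ≈ 1.97

Γ = (Z_L − Z_0)/(Z_L + Z_0) = (25.5 − j32.7)/(122.5 − j32.7)
|Γ| = 41.5/127 = 0.327
VSWR = (1 + |Γ|)/(1 − |Γ|) = 1.33/0.673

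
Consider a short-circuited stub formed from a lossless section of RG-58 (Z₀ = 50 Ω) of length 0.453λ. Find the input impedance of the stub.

Z_in ≈ −j15.2 Ω

βl = 2π × 0.453 = 163°
tan(βl) = -0.304
For a short-circuited stub, Z_in = jZ_0·tan(βl)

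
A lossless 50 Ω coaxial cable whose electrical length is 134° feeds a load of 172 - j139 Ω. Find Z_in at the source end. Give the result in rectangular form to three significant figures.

tan(βl) = tan(134°) = -1.04
Z_in = Z_0·(Z_L + jZ_0·tanβl)/(Z_0 + jZ_L·tanβl)
     = 50·(172 − j191)/(-93.9 − j178)

Z_in ≈ 22 + j59.9 Ω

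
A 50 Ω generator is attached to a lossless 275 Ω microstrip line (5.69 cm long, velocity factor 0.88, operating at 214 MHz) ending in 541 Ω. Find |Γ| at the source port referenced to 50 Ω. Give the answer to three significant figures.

λ = v/f = 0.88·c / 214 MHz = 1.23 m
βl = 2π·l/λ = 2π × 0.0461 = 16.6°
tan(βl) = 0.298
Z_in = Z_0·(Z_L + jZ_0·tanβl)/(Z_0 + jZ_L·tanβl) = 438 − j175 Ω
Γ_s = (Z_in − Z_s)/(Z_in + Z_s) = (388 − j175)/(488 − j175), |Γ_s| = 0.821

|Γ| ≈ 0.821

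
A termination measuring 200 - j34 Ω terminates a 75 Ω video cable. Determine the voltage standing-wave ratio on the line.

VSWR ≈ 2.76

Γ = (Z_L − Z_0)/(Z_L + Z_0) = (125 − j34)/(275 − j34)
|Γ| = 130/277 = 0.468
VSWR = (1 + |Γ|)/(1 − |Γ|) = 1.47/0.532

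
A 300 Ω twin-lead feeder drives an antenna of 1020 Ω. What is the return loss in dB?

Γ = (1020 − 300)/(1020 + 300) = 0.545
RL = −20·log₁₀|Γ| = −20·log₁₀(0.545)

RL ≈ 5.26 dB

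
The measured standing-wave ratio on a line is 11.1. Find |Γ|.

|Γ| ≈ 0.835

|Γ| = (S − 1)/(S + 1) = (11.1 − 1)/(11.1 + 1) = 10.1/12.1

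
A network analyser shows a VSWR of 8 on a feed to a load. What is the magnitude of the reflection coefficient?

|Γ| ≈ 0.778

|Γ| = (S − 1)/(S + 1) = (8 − 1)/(8 + 1) = 7/9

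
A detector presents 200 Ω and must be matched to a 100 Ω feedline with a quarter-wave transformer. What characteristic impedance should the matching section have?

Z_qwt = √(Z_0·R_L) = √(100 × 200) = √20000

Z_qwt ≈ 141 Ω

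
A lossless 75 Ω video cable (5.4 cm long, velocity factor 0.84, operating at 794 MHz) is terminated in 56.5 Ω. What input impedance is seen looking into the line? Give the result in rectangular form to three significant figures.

Z_in ≈ 84.6 + j20.5 Ω

λ = v/f = 0.84·c / 794 MHz = 0.317 m
βl = 2π·l/λ = 2π × 0.17 = 61.3°
tan(βl) = tan(61.3°) = 1.82
Z_in = Z_0·(Z_L + jZ_0·tanβl)/(Z_0 + jZ_L·tanβl)
     = 75·(56.5 + j137)/(75 + j103)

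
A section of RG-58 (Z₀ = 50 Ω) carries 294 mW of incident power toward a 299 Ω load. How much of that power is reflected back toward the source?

P_reflected ≈ 150 mW

Γ = (299 − 50)/(299 + 50) = 0.713
|Γ|² = 0.509
P_refl = |Γ|²·P_inc = 150 mW, P_del = (1 − |Γ|²)·P_inc = 144 mW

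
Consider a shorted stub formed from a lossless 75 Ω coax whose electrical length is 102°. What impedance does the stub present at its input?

Z_in ≈ −j353 Ω

tan(βl) = -4.7
For a shorted stub, Z_in = jZ_0·tan(βl)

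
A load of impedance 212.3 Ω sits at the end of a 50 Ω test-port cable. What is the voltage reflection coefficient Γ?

Γ = (Z_L − Z_0)/(Z_L + Z_0) = (212.3 − 50)/(212.3 + 50) = 162.3/262.3

Γ = 0.619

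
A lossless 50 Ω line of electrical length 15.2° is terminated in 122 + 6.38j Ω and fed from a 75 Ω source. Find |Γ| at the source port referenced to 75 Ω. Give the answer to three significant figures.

tan(βl) = 0.272
Z_in = Z_0·(Z_L + jZ_0·tanβl)/(Z_0 + jZ_L·tanβl) = 95.5 − j44.9 Ω
Γ_s = (Z_in − Z_s)/(Z_in + Z_s) = (20.5 − j44.9)/(171 − j44.9), |Γ_s| = 0.28

|Γ| ≈ 0.28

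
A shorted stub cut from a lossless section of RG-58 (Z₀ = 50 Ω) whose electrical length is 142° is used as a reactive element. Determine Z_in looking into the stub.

Z_in ≈ −j39.1 Ω

tan(βl) = -0.781
For a shorted stub, Z_in = jZ_0·tan(βl)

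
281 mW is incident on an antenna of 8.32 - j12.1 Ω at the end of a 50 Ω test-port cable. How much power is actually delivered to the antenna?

P_delivered ≈ 132 mW

|Γ| = |(-41.68 − j12.1)/(58.32 − j12.1)| = 0.729
|Γ|² = 0.531
P_refl = |Γ|²·P_inc = 149 mW, P_del = (1 − |Γ|²)·P_inc = 132 mW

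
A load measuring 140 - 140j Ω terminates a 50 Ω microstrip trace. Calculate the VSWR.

VSWR ≈ 5.78

Γ = (Z_L − Z_0)/(Z_L + Z_0) = (90 − j140)/(190 − j140)
|Γ| = 166/236 = 0.705
VSWR = (1 + |Γ|)/(1 − |Γ|) = 1.71/0.295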